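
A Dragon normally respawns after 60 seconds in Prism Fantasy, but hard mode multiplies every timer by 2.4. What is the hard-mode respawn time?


Respawn time = base * multiplier
= 60 * 2.4
= 144.0 seconds

144.0 seconds


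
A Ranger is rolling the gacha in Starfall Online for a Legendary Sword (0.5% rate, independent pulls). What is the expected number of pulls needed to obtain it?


Expected pulls for a geometric distribution = 1/p = 100 / rate%
= 100 / 0.5
= 200.0

200.0 pulls


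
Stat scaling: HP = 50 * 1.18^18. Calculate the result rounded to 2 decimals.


value = base * growth^level
= 50 * 1.18^18
= 50 * 19.673251
= 983.66

983.66 HP


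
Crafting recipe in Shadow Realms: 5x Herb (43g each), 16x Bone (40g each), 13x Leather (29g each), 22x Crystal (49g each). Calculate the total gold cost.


Cost breakdown:
  Herb: 5 * 43 = 215
  Bone: 16 * 40 = 640
  Leather: 13 * 29 = 377
  Crystal: 22 * 49 = 1078
Total = 215 + 640 + 377 + 1078 = 2310

2310 gold


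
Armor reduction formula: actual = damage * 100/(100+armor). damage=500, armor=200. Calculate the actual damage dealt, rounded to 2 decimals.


actual = 500 * 100 / (100 + 200)
= 500 * 100 / 300
= 50000 / 300
= 166.67

166.67 damage


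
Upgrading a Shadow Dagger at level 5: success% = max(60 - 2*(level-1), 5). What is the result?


raw_rate = 60 - 2 * (5 - 1)
= 60 - 2 * 4
= 60 - 8
= 52
Apply floor: max(52, 5) = 52%

52%


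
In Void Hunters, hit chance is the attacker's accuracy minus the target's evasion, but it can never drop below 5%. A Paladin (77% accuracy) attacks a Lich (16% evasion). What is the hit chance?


accuracy - evasion = 77 - 16 = 61
Apply floor: max(61, 5) = 61
Hit chance = 61%

61%


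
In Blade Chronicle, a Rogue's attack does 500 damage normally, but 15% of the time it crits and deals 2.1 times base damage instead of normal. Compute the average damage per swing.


E[dmg] = base * (1 + crit_chance * (crit_mult - 1))
cc as decimal = 15/100 = 0.15
cm - 1 = 2.1 - 1 = 1.1
Bonus factor = 0.15 * 1.1 = 0.165
Total multiplier = 1 + 0.165 = 1.165
Expected damage = 500 * 1.165 = 582.50

582.50 damage


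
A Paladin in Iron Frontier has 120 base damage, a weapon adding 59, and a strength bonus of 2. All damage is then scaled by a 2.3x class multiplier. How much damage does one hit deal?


Sum base + weapon + str = 120 + 59 + 2 = 181
Multiply by 2.3:
181 * 2.3 = 416.3

416.3 damage


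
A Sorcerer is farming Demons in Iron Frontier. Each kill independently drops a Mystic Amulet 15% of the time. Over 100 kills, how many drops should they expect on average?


Expected drops = kills * (drop_rate / 100)
= 100 * (15 / 100)
= 100 * 0.15
= 15.0

15.0 drops


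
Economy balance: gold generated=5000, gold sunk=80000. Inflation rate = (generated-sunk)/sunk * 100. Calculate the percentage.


Net gold = 5000 - 80000 = -75000
Inflation rate = net / sunk * 100 = -75000 / 80000 * 100
= -0.9375 * 100
= -93.75%

-93.75%


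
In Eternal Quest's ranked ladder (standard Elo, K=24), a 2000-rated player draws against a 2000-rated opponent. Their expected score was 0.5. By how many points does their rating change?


Elo update: delta = K * (S - Ea), where S = 0.5 (draws)
S - Ea = 0.5 - 0.5 = 0.0
Rating change = 24 * 0.0
= 0.00

0.00 rating points


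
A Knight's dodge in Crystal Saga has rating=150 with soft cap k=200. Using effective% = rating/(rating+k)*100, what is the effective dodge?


effective% = rating / (rating + k) * 100
= 150 / (150 + 200) * 100
= 150 / 350 * 100
= 0.428571 * 100
= 42.86%

42.86%


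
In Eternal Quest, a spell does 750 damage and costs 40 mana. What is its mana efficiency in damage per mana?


Efficiency = damage / mana
= 750 / 40
= 18.75

18.75 dmg/mana


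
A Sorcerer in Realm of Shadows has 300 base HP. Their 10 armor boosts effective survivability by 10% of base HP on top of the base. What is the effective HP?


EHP = 300 * (1 + 10/100)
= 300 * (1 + 0.1)
= 300 * 1.1
= 330.0

330.0 EHP


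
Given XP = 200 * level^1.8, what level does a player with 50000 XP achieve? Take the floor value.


XP = 200 * level^1.8, so level = (XP / 200)^(1/1.8)
= (50000 / 200)^(1/1.8)
= 250.0^0.5556
= 21.4876
Floor: level = 21

level 21


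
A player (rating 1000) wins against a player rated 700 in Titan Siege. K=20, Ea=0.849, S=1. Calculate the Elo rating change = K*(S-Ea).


Elo update: delta = K * (S - Ea), where S = 1 (wins)
S - Ea = 1 - 0.849 = 0.151
Rating change = 20 * 0.151
= 3.02

3.02 rating points


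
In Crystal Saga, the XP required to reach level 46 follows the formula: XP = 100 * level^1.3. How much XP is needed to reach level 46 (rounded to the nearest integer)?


XP = 100 * level^1.3
Substitute level = 46:
XP = 100 * 46^1.3
= 100 * 145.0725
= 14507

14507 XP


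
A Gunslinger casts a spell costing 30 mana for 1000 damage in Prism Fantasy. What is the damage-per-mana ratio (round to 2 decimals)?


Efficiency = damage / mana
= 1000 / 30
= 33.33

33.33 dmg/mana


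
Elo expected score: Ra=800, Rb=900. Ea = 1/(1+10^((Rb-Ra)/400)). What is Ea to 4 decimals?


Elo expected score: Ea = 1/(1 + 10^((Rb-Ra)/400))
Rb - Ra = 900 - 800 = 100
(Rb-Ra)/400 = 100/400 = 0.25
10^0.25 = 1.778279
Ea = 1/(1 + 1.778279) = 1/2.778279 = 0.3599

0.3599


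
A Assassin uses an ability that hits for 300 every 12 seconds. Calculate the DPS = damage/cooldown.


DPS = damage / cooldown
= 300 / 12
= 25.00

25.00 DPS


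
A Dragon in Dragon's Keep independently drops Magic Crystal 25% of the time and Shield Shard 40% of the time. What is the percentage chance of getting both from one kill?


For independent events, P(both) = P(A) * P(B)
= 25% * 40%
= 1000 / 100 %
= 10.0%

10.0%


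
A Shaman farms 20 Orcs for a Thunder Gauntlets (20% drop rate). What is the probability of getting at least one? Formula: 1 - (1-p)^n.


P(at least one) = 1 - P(none) = 1 - (1-p)^n
p = 20/100 = 0.2
1 - p = 0.8
(1 - p)^20 = 0.8^20 = 0.011529
P(at least one) = 1 - 0.011529 = 0.9885

0.9885


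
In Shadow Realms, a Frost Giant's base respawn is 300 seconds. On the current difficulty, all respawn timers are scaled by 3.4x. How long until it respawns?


Respawn time = base * multiplier
= 300 * 3.4
= 1020.0 seconds

1020.0 seconds


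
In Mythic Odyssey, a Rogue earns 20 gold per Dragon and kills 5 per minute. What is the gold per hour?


Gold per minute = 20 * 5 = 100
Gold per hour = 100 * 60 = 6000

6000 gold/hour


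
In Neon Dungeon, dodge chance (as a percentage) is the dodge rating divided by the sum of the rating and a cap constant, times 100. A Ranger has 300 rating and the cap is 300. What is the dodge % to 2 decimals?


dodge% = 300 / (300 + 300) * 100
= 300 / 600 * 100
= 0.5 * 100
= 50.00%

50.00%


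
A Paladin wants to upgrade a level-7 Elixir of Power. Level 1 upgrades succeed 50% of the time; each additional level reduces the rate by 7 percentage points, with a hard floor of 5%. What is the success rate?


raw_rate = 50 - 7 * (7 - 1)
= 50 - 7 * 6
= 50 - 42
= 8
Apply floor: max(8, 5) = 8%

8%


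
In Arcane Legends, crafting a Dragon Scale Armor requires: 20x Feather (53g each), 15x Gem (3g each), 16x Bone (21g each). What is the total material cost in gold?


Cost breakdown:
  Feather: 20 * 53 = 1060
  Gem: 15 * 3 = 45
  Bone: 16 * 21 = 336
Total = 1060 + 45 + 336 = 1441

1441 gold


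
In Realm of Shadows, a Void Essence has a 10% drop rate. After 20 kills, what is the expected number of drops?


Expected drops = kills * (drop_rate / 100)
= 20 * (10 / 100)
= 20 * 0.1
= 2.0

2.0 drops


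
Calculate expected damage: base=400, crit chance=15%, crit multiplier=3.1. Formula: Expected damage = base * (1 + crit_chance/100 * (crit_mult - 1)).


E[dmg] = base * (1 + crit_chance * (crit_mult - 1))
cc as decimal = 15/100 = 0.15
cm - 1 = 3.1 - 1 = 2.1
Bonus factor = 0.15 * 2.1 = 0.315
Total multiplier = 1 + 0.315 = 1.315
Expected damage = 400 * 1.315 = 526.00

526.00 damage


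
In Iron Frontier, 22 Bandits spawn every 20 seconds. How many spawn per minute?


Spawns per minute = count * (60 / interval)
= 22 * (60 / 20)
= 22 * 3.0
= 66.0

66.0 per minute


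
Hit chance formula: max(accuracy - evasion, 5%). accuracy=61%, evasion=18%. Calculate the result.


accuracy - evasion = 61 - 18 = 43
Apply floor: max(43, 5) = 43
Hit chance = 43%

43%


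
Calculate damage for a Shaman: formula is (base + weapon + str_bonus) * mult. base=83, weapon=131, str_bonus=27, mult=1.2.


Sum base + weapon + str = 83 + 131 + 27 = 241
Multiply by 1.2:
241 * 1.2 = 289.2

289.2 damage


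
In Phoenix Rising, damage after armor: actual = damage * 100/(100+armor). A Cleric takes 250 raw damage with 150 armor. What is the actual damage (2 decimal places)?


actual = 250 * 100 / (100 + 150)
= 250 * 100 / 250
= 25000 / 250
= 100.00

100.00 damage


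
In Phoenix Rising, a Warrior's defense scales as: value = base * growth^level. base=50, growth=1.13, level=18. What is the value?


value = base * growth^level
= 50 * 1.13^18
= 50 * 9.024268
= 451.21

451.21 defense


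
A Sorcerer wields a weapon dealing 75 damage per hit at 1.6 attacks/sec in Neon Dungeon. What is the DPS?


DPS = damage * attack_speed
= 75 * 1.6
= 120.0

120.0 DPS


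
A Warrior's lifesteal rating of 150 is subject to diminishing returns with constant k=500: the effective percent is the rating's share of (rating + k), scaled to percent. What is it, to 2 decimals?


effective% = rating / (rating + k) * 100
= 150 / (150 + 500) * 100
= 150 / 650 * 100
= 0.230769 * 100
= 23.08%

23.08%


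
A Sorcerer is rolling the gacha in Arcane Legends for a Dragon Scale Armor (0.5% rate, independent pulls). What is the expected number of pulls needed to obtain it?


Expected pulls for a geometric distribution = 1/p = 100 / rate%
= 100 / 0.5
= 200.0

200.0 pulls


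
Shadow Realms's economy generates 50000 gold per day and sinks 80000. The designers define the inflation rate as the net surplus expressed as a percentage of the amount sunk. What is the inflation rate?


Net gold = 50000 - 80000 = -30000
Inflation rate = net / sunk * 100 = -30000 / 80000 * 100
= -0.375 * 100
= -37.50%

-37.50%


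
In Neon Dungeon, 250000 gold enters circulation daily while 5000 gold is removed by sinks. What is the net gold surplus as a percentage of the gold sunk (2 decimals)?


Net gold = 250000 - 5000 = 245000
Inflation rate = net / sunk * 100 = 245000 / 5000 * 100
= 49.0 * 100
= 4900.00%

4900.00%


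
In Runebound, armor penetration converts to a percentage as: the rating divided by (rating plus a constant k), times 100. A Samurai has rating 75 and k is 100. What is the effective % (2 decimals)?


effective% = rating / (rating + k) * 100
= 75 / (75 + 100) * 100
= 75 / 175 * 100
= 0.428571 * 100
= 42.86%

42.86%


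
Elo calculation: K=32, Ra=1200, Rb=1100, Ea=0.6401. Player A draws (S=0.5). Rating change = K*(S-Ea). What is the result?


Elo update: delta = K * (S - Ea), where S = 0.5 (draws)
S - Ea = 0.5 - 0.6401 = -0.1401
Rating change = 32 * -0.1401
= -4.48

-4.48 rating points


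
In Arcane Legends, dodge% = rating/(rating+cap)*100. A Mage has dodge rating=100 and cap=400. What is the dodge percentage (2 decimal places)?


dodge% = 100 / (100 + 400) * 100
= 100 / 500 * 100
= 0.2 * 100
= 20.00%

20.00%


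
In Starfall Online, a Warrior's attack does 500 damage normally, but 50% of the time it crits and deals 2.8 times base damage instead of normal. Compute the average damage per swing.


E[dmg] = base * (1 + crit_chance * (crit_mult - 1))
cc as decimal = 50/100 = 0.5
cm - 1 = 2.8 - 1 = 1.8
Bonus factor = 0.5 * 1.8 = 0.9
Total multiplier = 1 + 0.9 = 1.9
Expected damage = 500 * 1.9 = 950.00

950.00 damage


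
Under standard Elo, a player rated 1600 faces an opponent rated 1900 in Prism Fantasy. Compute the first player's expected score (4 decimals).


Elo expected score: Ea = 1/(1 + 10^((Rb-Ra)/400))
Rb - Ra = 1900 - 1600 = 300
(Rb-Ra)/400 = 300/400 = 0.75
10^0.75 = 5.623413
Ea = 1/(1 + 5.623413) = 1/6.623413 = 0.1510

0.1510


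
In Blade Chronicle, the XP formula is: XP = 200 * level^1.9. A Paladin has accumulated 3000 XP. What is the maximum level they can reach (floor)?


XP = 200 * level^1.9, so level = (XP / 200)^(1/1.9)
= (3000 / 200)^(1/1.9)
= 15.0^0.5263
= 4.1591
Floor: level = 4

level 4


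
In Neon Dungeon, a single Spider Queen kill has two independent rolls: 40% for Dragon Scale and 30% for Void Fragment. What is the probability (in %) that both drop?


For independent events, P(both) = P(A) * P(B)
= 40% * 30%
= 1200 / 100 %
= 12.0%

12.0%


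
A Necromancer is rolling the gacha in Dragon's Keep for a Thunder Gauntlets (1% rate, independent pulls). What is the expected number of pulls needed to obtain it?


Expected pulls for a geometric distribution = 1/p = 100 / rate%
= 100 / 1
= 100.0

100.0 pulls


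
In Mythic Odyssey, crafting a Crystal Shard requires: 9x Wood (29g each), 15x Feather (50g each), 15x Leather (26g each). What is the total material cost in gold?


Cost breakdown:
  Wood: 9 * 29 = 261
  Feather: 15 * 50 = 750
  Leather: 15 * 26 = 390
Total = 261 + 750 + 390 = 1401

1401 gold


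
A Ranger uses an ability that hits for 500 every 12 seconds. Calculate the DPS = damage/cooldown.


DPS = damage / cooldown
= 500 / 12
= 41.67

41.67 DPS


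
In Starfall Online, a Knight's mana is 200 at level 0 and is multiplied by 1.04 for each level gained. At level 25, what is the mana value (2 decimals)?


value = base * growth^level
= 200 * 1.04^25
= 200 * 2.665836
= 533.17

533.17 mana


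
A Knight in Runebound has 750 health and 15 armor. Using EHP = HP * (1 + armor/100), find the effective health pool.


EHP = 750 * (1 + 15/100)
= 750 * (1 + 0.15)
= 750 * 1.15
= 862.5

862.5 EHP


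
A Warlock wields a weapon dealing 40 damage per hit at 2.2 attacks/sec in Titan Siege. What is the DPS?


DPS = damage * attack_speed
= 40 * 2.2
= 88.0

88.0 DPS


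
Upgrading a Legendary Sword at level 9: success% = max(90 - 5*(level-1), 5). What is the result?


raw_rate = 90 - 5 * (9 - 1)
= 90 - 5 * 8
= 90 - 40
= 50
Apply floor: max(50, 5) = 50%

50%


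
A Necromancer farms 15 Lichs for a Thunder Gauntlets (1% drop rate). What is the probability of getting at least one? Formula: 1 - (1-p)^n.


P(at least one) = 1 - P(none) = 1 - (1-p)^n
p = 1/100 = 0.01
1 - p = 0.99
(1 - p)^15 = 0.99^15 = 0.860058
P(at least one) = 1 - 0.860058 = 0.1399

0.1399


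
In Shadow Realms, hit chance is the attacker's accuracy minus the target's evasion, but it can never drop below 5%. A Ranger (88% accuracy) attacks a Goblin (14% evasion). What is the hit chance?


accuracy - evasion = 88 - 14 = 74
Apply floor: max(74, 5) = 74
Hit chance = 74%

74%


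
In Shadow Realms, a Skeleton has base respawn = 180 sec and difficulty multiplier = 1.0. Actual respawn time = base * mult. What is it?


Respawn time = base * multiplier
= 180 * 1.0
= 180.0 seconds

180.0 seconds


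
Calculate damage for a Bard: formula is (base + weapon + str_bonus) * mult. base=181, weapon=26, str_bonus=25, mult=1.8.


Sum base + weapon + str = 181 + 26 + 25 = 232
Multiply by 1.8:
232 * 1.8 = 417.6

417.6 damage


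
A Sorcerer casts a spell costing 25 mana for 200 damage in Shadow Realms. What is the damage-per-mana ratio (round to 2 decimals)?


Efficiency = damage / mana
= 200 / 25
= 8.00

8.00 dmg/mana


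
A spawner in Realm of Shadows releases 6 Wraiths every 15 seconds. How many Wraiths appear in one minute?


Spawns per minute = count * (60 / interval)
= 6 * (60 / 15)
= 6 * 4.0
= 24.0

24.0 per minute


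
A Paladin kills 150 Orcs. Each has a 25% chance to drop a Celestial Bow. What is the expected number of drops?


Expected drops = kills * (drop_rate / 100)
= 150 * (25 / 100)
= 150 * 0.25
= 37.5

37.5 drops


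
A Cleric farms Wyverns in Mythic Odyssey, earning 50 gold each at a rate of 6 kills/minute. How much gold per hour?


Gold per minute = 50 * 6 = 300
Gold per hour = 300 * 60 = 18000

18000 gold/hour


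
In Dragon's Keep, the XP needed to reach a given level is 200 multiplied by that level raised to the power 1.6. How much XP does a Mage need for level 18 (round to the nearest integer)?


XP = 200 * level^1.6
Substitute level = 18:
XP = 200 * 18^1.6
= 200 * 101.9615
= 20392

20392 XP


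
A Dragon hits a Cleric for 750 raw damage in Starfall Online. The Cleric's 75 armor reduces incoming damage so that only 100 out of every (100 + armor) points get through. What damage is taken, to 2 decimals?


actual = 750 * 100 / (100 + 75)
= 750 * 100 / 175
= 75000 / 175
= 428.57

428.57 damage


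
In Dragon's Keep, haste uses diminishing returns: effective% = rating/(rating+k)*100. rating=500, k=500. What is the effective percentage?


effective% = rating / (rating + k) * 100
= 500 / (500 + 500) * 100
= 500 / 1000 * 100
= 0.5 * 100
= 50.00%

50.00%


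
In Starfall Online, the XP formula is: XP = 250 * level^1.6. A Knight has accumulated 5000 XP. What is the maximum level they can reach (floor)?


XP = 250 * level^1.6, so level = (XP / 250)^(1/1.6)
= (5000 / 250)^(1/1.6)
= 20.0^0.625
= 6.5034
Floor: level = 6

level 6


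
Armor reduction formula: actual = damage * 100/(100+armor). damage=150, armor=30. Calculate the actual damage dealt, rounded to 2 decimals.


actual = 150 * 100 / (100 + 30)
= 150 * 100 / 130
= 15000 / 130
= 115.38

115.38 damage


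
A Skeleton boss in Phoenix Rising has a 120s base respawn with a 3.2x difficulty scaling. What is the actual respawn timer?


Respawn time = base * multiplier
= 120 * 3.2
= 384.0 seconds

384.0 seconds


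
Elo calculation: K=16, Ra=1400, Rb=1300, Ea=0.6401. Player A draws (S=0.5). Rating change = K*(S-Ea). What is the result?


Elo update: delta = K * (S - Ea), where S = 0.5 (draws)
S - Ea = 0.5 - 0.6401 = -0.1401
Rating change = 16 * -0.1401
= -2.24

-2.24 rating points


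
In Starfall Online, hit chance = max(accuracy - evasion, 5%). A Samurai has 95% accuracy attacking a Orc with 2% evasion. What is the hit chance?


accuracy - evasion = 95 - 2 = 93
Apply floor: max(93, 5) = 93
Hit chance = 93%

93%


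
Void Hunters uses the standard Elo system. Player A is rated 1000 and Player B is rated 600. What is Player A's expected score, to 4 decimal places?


Elo expected score: Ea = 1/(1 + 10^((Rb-Ra)/400))
Rb - Ra = 600 - 1000 = -400
(Rb-Ra)/400 = -400/400 = -1.0
10^-1.0 = 0.1
Ea = 1/(1 + 0.1) = 1/1.1 = 0.9091

0.9091


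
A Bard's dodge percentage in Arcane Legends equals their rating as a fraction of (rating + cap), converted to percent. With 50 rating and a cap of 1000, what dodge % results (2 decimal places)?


dodge% = 50 / (50 + 1000) * 100
= 50 / 1050 * 100
= 0.047619 * 100
= 4.76%

4.76%


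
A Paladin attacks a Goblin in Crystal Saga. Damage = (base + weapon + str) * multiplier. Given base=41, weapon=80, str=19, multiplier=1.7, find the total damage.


Sum base + weapon + str = 41 + 80 + 19 = 140
Multiply by 1.7:
140 * 1.7 = 238.0

238.0 damage


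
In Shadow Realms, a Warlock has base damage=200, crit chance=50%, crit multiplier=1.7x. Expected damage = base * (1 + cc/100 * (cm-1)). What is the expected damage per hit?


E[dmg] = base * (1 + crit_chance * (crit_mult - 1))
cc as decimal = 50/100 = 0.5
cm - 1 = 1.7 - 1 = 0.7
Bonus factor = 0.5 * 0.7 = 0.35
Total multiplier = 1 + 0.35 = 1.35
Expected damage = 200 * 1.35 = 270.00

270.00 damage


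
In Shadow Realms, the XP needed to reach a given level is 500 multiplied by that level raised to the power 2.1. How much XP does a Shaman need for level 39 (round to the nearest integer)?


XP = 500 * level^2.1
Substitute level = 39:
XP = 500 * 39^2.1
= 500 * 2193.9952
= 1096998

1096998 XP


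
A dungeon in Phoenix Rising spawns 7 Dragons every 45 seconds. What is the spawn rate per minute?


Spawns per minute = count * (60 / interval)
= 7 * (60 / 45)
= 7 * 1.3333
= 9.33

9.33 per minute


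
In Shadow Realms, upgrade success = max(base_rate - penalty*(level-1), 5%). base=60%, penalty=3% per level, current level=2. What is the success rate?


raw_rate = 60 - 3 * (2 - 1)
= 60 - 3 * 1
= 60 - 3
= 57
Apply floor: max(57, 5) = 57%

57%


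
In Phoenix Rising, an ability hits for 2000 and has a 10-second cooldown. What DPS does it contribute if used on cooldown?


DPS = damage / cooldown
= 2000 / 10
= 200.00

200.00 DPS


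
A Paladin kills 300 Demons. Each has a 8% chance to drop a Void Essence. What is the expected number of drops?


Expected drops = kills * (drop_rate / 100)
= 300 * (8 / 100)
= 300 * 0.08
= 24.0

24.0 drops


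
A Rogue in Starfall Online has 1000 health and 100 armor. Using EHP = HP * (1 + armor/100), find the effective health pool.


EHP = 1000 * (1 + 100/100)
= 1000 * (1 + 1.0)
= 1000 * 2.0
= 2000.0

2000.0 EHP


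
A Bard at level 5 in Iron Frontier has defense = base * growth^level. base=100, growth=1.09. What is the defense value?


value = base * growth^level
= 100 * 1.09^5
= 100 * 1.538624
= 153.86

153.86 defense


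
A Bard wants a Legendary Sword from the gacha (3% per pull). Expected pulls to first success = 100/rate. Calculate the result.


Expected pulls for a geometric distribution = 1/p = 100 / rate%
= 100 / 3
= 33.33

33.33 pulls


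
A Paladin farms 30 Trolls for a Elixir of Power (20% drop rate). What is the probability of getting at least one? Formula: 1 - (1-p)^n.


P(at least one) = 1 - P(none) = 1 - (1-p)^n
p = 20/100 = 0.2
1 - p = 0.8
(1 - p)^30 = 0.8^30 = 0.001238
P(at least one) = 1 - 0.001238 = 0.9988

0.9988


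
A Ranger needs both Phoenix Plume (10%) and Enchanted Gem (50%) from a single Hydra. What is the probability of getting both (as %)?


For independent events, P(both) = P(A) * P(B)
= 10% * 50%
= 500 / 100 %
= 5.0%

5.0%


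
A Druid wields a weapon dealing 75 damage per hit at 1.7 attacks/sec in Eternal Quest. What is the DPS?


DPS = damage * attack_speed
= 75 * 1.7
= 127.5

127.5 DPS


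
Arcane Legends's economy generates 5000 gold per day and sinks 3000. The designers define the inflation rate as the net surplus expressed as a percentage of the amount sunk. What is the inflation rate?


Net gold = 5000 - 3000 = 2000
Inflation rate = net / sunk * 100 = 2000 / 3000 * 100
= 0.666667 * 100
= 66.67%

66.67%


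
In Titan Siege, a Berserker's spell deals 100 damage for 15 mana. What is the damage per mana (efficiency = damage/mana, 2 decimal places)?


Efficiency = damage / mana
= 100 / 15
= 6.67

6.67 dmg/mana


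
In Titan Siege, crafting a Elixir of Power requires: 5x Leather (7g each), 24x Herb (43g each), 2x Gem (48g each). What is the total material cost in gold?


Cost breakdown:
  Leather: 5 * 7 = 35
  Herb: 24 * 43 = 1032
  Gem: 2 * 48 = 96
Total = 35 + 1032 + 96 = 1163

1163 gold


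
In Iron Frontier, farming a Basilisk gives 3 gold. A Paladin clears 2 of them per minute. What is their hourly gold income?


Gold per minute = 3 * 2 = 6
Gold per hour = 6 * 60 = 360

360 gold/hour


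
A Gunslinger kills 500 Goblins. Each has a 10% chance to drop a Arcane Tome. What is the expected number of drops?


Expected drops = kills * (drop_rate / 100)
= 500 * (10 / 100)
= 500 * 0.1
= 50.0

50.0 drops


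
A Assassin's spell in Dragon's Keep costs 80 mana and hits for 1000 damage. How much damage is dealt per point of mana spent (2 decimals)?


Efficiency = damage / mana
= 1000 / 80
= 12.50

12.50 dmg/mana


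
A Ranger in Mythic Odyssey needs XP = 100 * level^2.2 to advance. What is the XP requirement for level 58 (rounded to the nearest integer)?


XP = 100 * level^2.2
Substitute level = 58:
XP = 100 * 58^2.2
= 100 * 7577.7729
= 757777

757777 XP


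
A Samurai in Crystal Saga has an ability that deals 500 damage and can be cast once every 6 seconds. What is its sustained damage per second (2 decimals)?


DPS = damage / cooldown
= 500 / 6
= 83.33

83.33 DPS


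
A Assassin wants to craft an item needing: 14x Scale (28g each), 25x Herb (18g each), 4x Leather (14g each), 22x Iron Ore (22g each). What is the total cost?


Cost breakdown:
  Scale: 14 * 28 = 392
  Herb: 25 * 18 = 450
  Leather: 4 * 14 = 56
  Iron Ore: 22 * 22 = 484
Total = 392 + 450 + 56 + 484 = 1382

1382 gold


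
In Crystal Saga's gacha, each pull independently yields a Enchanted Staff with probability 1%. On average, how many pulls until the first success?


Expected pulls for a geometric distribution = 1/p = 100 / rate%
= 100 / 1
= 100.0

100.0 pulls


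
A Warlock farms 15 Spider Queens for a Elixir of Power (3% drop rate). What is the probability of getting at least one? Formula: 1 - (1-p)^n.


P(at least one) = 1 - P(none) = 1 - (1-p)^n
p = 3/100 = 0.03
1 - p = 0.97
(1 - p)^15 = 0.97^15 = 0.633251
P(at least one) = 1 - 0.633251 = 0.3667

0.3667


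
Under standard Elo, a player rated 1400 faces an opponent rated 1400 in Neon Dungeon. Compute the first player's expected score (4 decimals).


Elo expected score: Ea = 1/(1 + 10^((Rb-Ra)/400))
Rb - Ra = 1400 - 1400 = 0
(Rb-Ra)/400 = 0/400 = 0.0
10^0.0 = 1.0
Ea = 1/(1 + 1.0) = 1/2.0 = 0.5000

0.5000


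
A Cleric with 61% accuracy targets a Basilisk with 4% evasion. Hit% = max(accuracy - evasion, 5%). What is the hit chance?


accuracy - evasion = 61 - 4 = 57
Apply floor: max(57, 5) = 57
Hit chance = 57%

57%


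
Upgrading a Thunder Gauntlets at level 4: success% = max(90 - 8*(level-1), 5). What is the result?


raw_rate = 90 - 8 * (4 - 1)
= 90 - 8 * 3
= 90 - 24
= 66
Apply floor: max(66, 5) = 66%

66%


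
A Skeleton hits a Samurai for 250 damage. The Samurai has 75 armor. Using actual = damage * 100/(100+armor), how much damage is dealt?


actual = 250 * 100 / (100 + 75)
= 250 * 100 / 175
= 25000 / 175
= 142.86

142.86 damage


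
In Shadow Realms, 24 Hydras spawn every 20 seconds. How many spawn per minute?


Spawns per minute = count * (60 / interval)
= 24 * (60 / 20)
= 24 * 3.0
= 72.0

72.0 per minute


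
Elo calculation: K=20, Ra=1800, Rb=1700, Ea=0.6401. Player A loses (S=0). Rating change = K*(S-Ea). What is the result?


Elo update: delta = K * (S - Ea), where S = 0 (loses)
S - Ea = 0 - 0.6401 = -0.6401
Rating change = 20 * -0.6401
= -12.80

-12.80 rating points


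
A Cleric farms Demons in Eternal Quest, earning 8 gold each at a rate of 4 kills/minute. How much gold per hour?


Gold per minute = 8 * 4 = 32
Gold per hour = 32 * 60 = 1920

1920 gold/hour


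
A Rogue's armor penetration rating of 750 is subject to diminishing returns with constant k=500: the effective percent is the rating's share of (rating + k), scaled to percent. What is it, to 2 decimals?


effective% = rating / (rating + k) * 100
= 750 / (750 + 500) * 100
= 750 / 1250 * 100
= 0.6 * 100
= 60.00%

60.00%


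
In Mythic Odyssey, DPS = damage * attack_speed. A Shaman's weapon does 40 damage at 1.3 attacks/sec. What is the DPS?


DPS = damage * attack_speed
= 40 * 1.3
= 52.0

52.0 DPS


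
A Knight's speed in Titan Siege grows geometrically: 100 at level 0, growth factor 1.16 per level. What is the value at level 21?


value = base * growth^level
= 100 * 1.16^21
= 100 * 22.574481
= 2257.45

2257.45 speed


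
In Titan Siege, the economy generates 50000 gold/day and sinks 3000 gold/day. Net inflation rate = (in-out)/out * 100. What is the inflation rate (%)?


Net gold = 50000 - 3000 = 47000
Inflation rate = net / sunk * 100 = 47000 / 3000 * 100
= 15.666667 * 100
= 1566.67%

1566.67%


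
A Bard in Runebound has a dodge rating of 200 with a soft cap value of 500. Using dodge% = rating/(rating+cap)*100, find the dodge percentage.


dodge% = 200 / (200 + 500) * 100
= 200 / 700 * 100
= 0.285714 * 100
= 28.57%

28.57%


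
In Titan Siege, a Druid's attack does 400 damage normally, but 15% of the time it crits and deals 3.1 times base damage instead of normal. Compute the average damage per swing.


E[dmg] = base * (1 + crit_chance * (crit_mult - 1))
cc as decimal = 15/100 = 0.15
cm - 1 = 3.1 - 1 = 2.1
Bonus factor = 0.15 * 2.1 = 0.315
Total multiplier = 1 + 0.315 = 1.315
Expected damage = 400 * 1.315 = 526.00

526.00 damage


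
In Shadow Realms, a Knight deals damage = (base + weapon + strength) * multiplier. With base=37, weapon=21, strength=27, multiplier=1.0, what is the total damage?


Sum base + weapon + str = 37 + 21 + 27 = 85
Multiply by 1.0:
85 * 1.0 = 85.0

85.0 damage


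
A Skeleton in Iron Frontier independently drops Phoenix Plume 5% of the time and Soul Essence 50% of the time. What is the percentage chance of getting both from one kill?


For independent events, P(both) = P(A) * P(B)
= 5% * 50%
= 250 / 100 %
= 2.5%

2.5%


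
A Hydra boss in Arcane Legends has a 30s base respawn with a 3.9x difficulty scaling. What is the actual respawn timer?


Respawn time = base * multiplier
= 30 * 3.9
= 117.0 seconds

117.0 seconds


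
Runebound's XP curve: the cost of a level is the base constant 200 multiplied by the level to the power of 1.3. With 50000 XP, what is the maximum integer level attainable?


XP = 200 * level^1.3, so level = (XP / 200)^(1/1.3)
= (50000 / 200)^(1/1.3)
= 250.0^0.7692
= 69.9148
Floor: level = 69

level 69


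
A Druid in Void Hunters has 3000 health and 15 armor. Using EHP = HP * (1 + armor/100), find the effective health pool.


EHP = 3000 * (1 + 15/100)
= 3000 * (1 + 0.15)
= 3000 * 1.15
= 3450.0

3450.0 EHP


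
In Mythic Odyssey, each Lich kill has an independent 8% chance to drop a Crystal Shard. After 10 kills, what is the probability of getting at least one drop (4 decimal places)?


P(at least one) = 1 - P(none) = 1 - (1-p)^n
p = 8/100 = 0.08
1 - p = 0.92
(1 - p)^10 = 0.92^10 = 0.434388
P(at least one) = 1 - 0.434388 = 0.5656

0.5656


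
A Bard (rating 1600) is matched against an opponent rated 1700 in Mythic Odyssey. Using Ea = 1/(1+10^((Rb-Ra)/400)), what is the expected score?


Elo expected score: Ea = 1/(1 + 10^((Rb-Ra)/400))
Rb - Ra = 1700 - 1600 = 100
(Rb-Ra)/400 = 100/400 = 0.25
10^0.25 = 1.778279
Ea = 1/(1 + 1.778279) = 1/2.778279 = 0.3599

0.3599


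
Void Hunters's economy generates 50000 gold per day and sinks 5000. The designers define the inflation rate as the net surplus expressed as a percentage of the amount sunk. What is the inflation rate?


Net gold = 50000 - 5000 = 45000
Inflation rate = net / sunk * 100 = 45000 / 5000 * 100
= 9.0 * 100
= 900.00%

900.00%


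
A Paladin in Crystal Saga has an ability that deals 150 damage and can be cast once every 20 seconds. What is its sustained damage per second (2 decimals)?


DPS = damage / cooldown
= 150 / 20
= 7.50

7.50 DPS


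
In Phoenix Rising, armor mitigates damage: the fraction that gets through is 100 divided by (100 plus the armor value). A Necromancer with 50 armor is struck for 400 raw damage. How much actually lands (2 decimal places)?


actual = 400 * 100 / (100 + 50)
= 400 * 100 / 150
= 40000 / 150
= 266.67

266.67 damage


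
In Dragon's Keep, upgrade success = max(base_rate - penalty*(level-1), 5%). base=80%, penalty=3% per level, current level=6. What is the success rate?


raw_rate = 80 - 3 * (6 - 1)
= 80 - 3 * 5
= 80 - 15
= 65
Apply floor: max(65, 5) = 65%

65%


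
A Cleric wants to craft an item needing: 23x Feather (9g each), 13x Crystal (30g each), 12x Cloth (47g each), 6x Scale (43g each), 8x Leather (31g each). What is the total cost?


Cost breakdown:
  Feather: 23 * 9 = 207
  Crystal: 13 * 30 = 390
  Cloth: 12 * 47 = 564
  Scale: 6 * 43 = 258
  Leather: 8 * 31 = 248
Total = 207 + 390 + 564 + 258 + 248 = 1667

1667 gold


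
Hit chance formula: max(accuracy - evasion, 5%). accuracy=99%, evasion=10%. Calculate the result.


accuracy - evasion = 99 - 10 = 89
Apply floor: max(89, 5) = 89
Hit chance = 89%

89%


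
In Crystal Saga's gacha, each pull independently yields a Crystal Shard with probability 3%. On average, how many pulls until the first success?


Expected pulls for a geometric distribution = 1/p = 100 / rate%
= 100 / 3
= 33.33

33.33 pulls


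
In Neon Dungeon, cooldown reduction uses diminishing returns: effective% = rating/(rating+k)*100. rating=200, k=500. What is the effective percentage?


effective% = rating / (rating + k) * 100
= 200 / (200 + 500) * 100
= 200 / 700 * 100
= 0.285714 * 100
= 28.57%

28.57%


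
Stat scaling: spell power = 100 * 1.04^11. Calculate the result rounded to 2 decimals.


value = base * growth^level
= 100 * 1.04^11
= 100 * 1.539454
= 153.95

153.95 spell power


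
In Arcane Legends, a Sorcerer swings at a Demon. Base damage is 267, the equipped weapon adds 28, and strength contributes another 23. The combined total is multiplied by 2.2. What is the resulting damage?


Sum base + weapon + str = 267 + 28 + 23 = 318
Multiply by 2.2:
318 * 2.2 = 699.6

699.6 damage


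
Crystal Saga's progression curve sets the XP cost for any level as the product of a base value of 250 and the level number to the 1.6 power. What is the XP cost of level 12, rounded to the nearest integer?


XP = 250 * level^1.6
Substitute level = 12:
XP = 250 * 12^1.6
= 250 * 53.2954
= 13324

13324 XP


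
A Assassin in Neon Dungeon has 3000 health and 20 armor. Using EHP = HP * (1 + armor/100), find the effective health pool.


EHP = 3000 * (1 + 20/100)
= 3000 * (1 + 0.2)
= 3000 * 1.2
= 3600.0

3600.0 EHP


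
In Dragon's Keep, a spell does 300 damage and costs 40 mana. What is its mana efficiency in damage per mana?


Efficiency = damage / mana
= 300 / 40
= 7.50

7.50 dmg/mana


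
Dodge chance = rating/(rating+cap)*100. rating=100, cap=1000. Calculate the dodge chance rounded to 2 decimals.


dodge% = 100 / (100 + 1000) * 100
= 100 / 1100 * 100
= 0.090909 * 100
= 9.09%

9.09%


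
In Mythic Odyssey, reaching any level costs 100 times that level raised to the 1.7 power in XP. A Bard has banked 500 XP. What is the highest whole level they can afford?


XP = 100 * level^1.7, so level = (XP / 100)^(1/1.7)
= (500 / 100)^(1/1.7)
= 5.0^0.5882
= 2.5773
Floor: level = 2

level 2


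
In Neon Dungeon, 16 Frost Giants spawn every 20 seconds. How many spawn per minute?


Spawns per minute = count * (60 / interval)
= 16 * (60 / 20)
= 16 * 3.0
= 48.0

48.0 per minute


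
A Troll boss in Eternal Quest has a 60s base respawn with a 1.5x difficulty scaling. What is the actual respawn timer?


Respawn time = base * multiplier
= 60 * 1.5
= 90.0 seconds

90.0 seconds


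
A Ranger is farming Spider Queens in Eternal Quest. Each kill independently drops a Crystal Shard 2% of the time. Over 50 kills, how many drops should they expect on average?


Expected drops = kills * (drop_rate / 100)
= 50 * (2 / 100)
= 50 * 0.02
= 1.0

1.0 drops


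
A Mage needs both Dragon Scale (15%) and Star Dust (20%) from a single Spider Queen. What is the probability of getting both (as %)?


For independent events, P(both) = P(A) * P(B)
= 15% * 20%
= 300 / 100 %
= 3.0%

3.0%


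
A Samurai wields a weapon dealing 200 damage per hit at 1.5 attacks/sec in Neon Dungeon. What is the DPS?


DPS = damage * attack_speed
= 200 * 1.5
= 300.0

300.0 DPS


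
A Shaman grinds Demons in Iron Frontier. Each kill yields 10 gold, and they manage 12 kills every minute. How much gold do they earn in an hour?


Gold per minute = 10 * 12 = 120
Gold per hour = 120 * 60 = 7200

7200 gold/hour


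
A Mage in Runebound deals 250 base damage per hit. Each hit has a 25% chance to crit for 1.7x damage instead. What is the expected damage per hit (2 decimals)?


E[dmg] = base * (1 + crit_chance * (crit_mult - 1))
cc as decimal = 25/100 = 0.25
cm - 1 = 1.7 - 1 = 0.7
Bonus factor = 0.25 * 0.7 = 0.175
Total multiplier = 1 + 0.175 = 1.175
Expected damage = 250 * 1.175 = 293.75

293.75 damage


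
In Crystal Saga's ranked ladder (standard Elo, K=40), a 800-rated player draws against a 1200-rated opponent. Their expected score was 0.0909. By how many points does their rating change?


Elo update: delta = K * (S - Ea), where S = 0.5 (draws)
S - Ea = 0.5 - 0.0909 = 0.4091
Rating change = 40 * 0.4091
= 16.36

16.36 rating points


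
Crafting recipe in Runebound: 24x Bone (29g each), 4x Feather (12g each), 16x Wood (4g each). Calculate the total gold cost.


Cost breakdown:
  Bone: 24 * 29 = 696
  Feather: 4 * 12 = 48
  Wood: 16 * 4 = 64
Total = 696 + 48 + 64 = 808

808 gold


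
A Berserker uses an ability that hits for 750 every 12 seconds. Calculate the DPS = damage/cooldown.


DPS = damage / cooldown
= 750 / 12
= 62.50

62.50 DPS


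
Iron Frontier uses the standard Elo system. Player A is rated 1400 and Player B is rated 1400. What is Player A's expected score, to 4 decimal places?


Elo expected score: Ea = 1/(1 + 10^((Rb-Ra)/400))
Rb - Ra = 1400 - 1400 = 0
(Rb-Ra)/400 = 0/400 = 0.0
10^0.0 = 1.0
Ea = 1/(1 + 1.0) = 1/2.0 = 0.5000

0.5000


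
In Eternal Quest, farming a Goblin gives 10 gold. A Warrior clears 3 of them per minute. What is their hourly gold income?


Gold per minute = 10 * 3 = 30
Gold per hour = 30 * 60 = 1800

1800 gold/hour


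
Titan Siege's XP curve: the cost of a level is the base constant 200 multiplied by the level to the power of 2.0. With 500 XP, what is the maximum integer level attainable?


XP = 200 * level^2.0, so level = (XP / 200)^(1/2.0)
= (500 / 200)^(1/2.0)
= 2.5^0.5
= 1.5811
Floor: level = 1

level 1


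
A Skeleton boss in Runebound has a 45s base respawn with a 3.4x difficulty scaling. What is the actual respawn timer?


Respawn time = base * multiplier
= 45 * 3.4
= 153.0 seconds

153.0 seconds


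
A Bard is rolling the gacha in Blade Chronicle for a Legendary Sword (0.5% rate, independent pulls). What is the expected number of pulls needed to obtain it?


Expected pulls for a geometric distribution = 1/p = 100 / rate%
= 100 / 0.5
= 200.0

200.0 pulls


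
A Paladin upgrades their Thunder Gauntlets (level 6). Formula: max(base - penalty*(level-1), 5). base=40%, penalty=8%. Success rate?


raw_rate = 40 - 8 * (6 - 1)
= 40 - 8 * 5
= 40 - 40
= 0
Apply floor: max(0, 5) = 5%

5%


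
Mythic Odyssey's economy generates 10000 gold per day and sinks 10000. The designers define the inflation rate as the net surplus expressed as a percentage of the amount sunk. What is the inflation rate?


Net gold = 10000 - 10000 = 0
Inflation rate = net / sunk * 100 = 0 / 10000 * 100
= 0.0 * 100
= 0.00%

0.00%


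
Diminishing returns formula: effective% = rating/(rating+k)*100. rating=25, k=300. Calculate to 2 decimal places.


effective% = rating / (rating + k) * 100
= 25 / (25 + 300) * 100
= 25 / 325 * 100
= 0.076923 * 100
= 7.69%

7.69%


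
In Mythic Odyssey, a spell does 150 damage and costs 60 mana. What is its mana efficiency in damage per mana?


Efficiency = damage / mana
= 150 / 60
= 2.50

2.50 dmg/mana


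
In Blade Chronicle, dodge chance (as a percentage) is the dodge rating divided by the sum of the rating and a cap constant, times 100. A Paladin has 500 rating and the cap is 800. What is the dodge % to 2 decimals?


dodge% = 500 / (500 + 800) * 100
= 500 / 1300 * 100
= 0.384615 * 100
= 38.46%

38.46%


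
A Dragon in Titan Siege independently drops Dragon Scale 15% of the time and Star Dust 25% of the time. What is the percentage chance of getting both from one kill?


For independent events, P(both) = P(A) * P(B)
= 15% * 25%
= 375 / 100 %
= 3.75%

3.75%


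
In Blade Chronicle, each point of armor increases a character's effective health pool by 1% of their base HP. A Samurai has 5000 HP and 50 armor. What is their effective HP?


EHP = 5000 * (1 + 50/100)
= 5000 * (1 + 0.5)
= 5000 * 1.5
= 7500.0

7500.0 EHP
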